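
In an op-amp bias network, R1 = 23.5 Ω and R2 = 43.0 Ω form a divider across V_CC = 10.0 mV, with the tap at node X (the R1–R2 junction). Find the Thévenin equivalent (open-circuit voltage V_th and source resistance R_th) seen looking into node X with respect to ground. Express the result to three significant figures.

V_th ≈ 6.47 mV, R_th ≈ 15.2 Ω

Open-circuit (no load on X): V_th = V_CC · R2/(R1 + R2) = 10.0 × 43.0/(23.50 + 43.0) = 6.466 mV.
Looking into X with the source shorted: R_th = R1·R2/(R1+R2) = 23.50 × 43.0/66.50 = 15.20 Ω.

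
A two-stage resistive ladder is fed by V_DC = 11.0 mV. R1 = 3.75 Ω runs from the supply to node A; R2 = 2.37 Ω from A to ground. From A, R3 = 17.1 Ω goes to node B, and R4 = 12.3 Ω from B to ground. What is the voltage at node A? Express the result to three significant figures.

The second stage (R3 + R4 = 29.40 Ω) loads node A in parallel with R2.
R2 ‖ (R3+R4) = 2.193 Ω.
First divider: V_A = V_DC · 2.193/(3.75 + 2.193) = 4.059 mV.

V_A ≈ 4.06 mV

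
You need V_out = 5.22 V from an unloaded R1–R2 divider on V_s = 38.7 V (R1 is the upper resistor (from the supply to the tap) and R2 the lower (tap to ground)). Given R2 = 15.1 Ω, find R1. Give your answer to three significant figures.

The divider ratio is R2/(R1+R2) = 5.22/38.7 = 0.1349.
Rearranging, R1 = R2·(1−k)/k = 15.1 × 6.414 = 96.85 Ω.

R1 ≈ 96.8 Ω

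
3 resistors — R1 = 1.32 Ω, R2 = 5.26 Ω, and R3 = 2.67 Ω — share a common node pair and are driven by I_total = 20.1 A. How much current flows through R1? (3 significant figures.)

ΣG = 1/1.32 + 1/5.26 + 1/2.67 = 1.322.
Current divider: I(R1) = I_total · G_k/ΣG = 20.1 × (0.7576/1.322) = 20.1 × 0.5730 = 11.52 A.

I ≈ 11.5 A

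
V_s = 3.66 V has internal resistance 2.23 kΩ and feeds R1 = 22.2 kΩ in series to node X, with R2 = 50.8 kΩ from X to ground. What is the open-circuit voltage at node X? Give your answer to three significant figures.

R1' = 2.23 + 22.2 = 24.43 kΩ (source resistance + R1).
Open-circuit (no load on X): V_th = V_s · R2/(R1' + R2) = 3.66 × 50.8/(24.43 + 50.8) = 2.471 V.

V_th ≈ 2.47 V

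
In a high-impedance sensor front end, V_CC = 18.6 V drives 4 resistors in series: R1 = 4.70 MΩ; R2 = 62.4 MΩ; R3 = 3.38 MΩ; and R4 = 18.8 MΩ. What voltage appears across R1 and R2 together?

V ≈ 14.0 V

Series total: ΣR = 4.70 + 62.4 + 3.38 + 18.8 = 89.28 MΩ.
R_{R1..R2} = 4.70 + 62.4 = 67.10 MΩ.
By the voltage-divider rule, V = 18.6 × 67.10/89.28 = 13.98 V.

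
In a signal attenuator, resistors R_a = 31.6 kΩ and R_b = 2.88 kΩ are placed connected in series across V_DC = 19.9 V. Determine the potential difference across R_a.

V ≈ 18.2 V

Total series resistance ΣR = 31.6 + 2.88 = 34.48 kΩ.
By the voltage-divider rule, V = 19.9 × 31.60/34.48 = 18.24 V.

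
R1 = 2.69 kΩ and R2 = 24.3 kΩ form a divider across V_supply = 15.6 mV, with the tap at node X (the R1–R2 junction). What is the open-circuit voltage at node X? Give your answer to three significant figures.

V_th ≈ 14.0 mV

With X open, the divider is unloaded: V_th = 15.6 × 24.3/26.99 = 14.05 mV.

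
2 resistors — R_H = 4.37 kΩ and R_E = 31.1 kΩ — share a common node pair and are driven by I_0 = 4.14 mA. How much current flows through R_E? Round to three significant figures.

Two-branch current divider: I_k = I_0 · R_other/(R_1 + R_2).
I(R_E) = 4.14 × 4.37/(4.37 + 31.1) = 4.14 × 0.1232 = 0.5101 mA.

I ≈ 0.510 mA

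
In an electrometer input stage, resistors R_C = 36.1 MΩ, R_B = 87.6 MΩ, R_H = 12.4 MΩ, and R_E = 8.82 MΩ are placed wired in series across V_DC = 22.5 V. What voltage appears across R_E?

V ≈ 1.37 V

Series total: ΣR = 36.1 + 87.6 + 12.4 + 8.82 = 144.9 MΩ.
Voltage divider: V = V_DC · (8.820 / 144.9) = 22.5 × 0.06086 = 1.369 V.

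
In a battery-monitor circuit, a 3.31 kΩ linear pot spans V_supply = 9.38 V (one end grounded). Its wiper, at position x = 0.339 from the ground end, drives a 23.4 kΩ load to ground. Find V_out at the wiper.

The pot divides into 2.188 kΩ above the wiper and 1.122 kΩ below.
R_L loads the lower segment: effective lower R = 1.071 kΩ.
Loaded-divider output: V_out = 9.38 × 0.3286 = 3.082 V.
(Unloaded: V_out = x·V_supply = 3.18 V.)

V_out ≈ 3.08 V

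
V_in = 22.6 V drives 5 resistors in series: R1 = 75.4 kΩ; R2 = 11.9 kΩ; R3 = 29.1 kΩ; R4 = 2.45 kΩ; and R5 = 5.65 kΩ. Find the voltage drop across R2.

Total series resistance ΣR = 75.4 + 11.9 + 29.1 + 2.45 + 5.65 = 124.5 kΩ.
V = V_in · R/ΣR = 22.6 × 0.09558 = 2.160 V.

V ≈ 2.16 V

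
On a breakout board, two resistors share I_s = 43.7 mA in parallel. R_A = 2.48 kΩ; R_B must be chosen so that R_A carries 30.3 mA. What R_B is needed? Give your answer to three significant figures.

In a two-way split, I_A/I_s = R_B/(R_A + R_B).
With f = 0.6934, R_B = R_A · f/(1−f) = 2.48 × 2.261 = 5.608 kΩ.

R_B ≈ 5.61 kΩ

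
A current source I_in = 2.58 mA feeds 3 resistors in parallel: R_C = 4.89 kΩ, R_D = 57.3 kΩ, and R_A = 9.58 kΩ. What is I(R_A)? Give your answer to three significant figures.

Conductances: ΣG = 1/4.89 + 1/57.3 + 1/9.58 = 0.3263 (1/kΩ).
R_A takes the fraction G_k/ΣG = 0.1044/0.3263 = 0.3199, so I = 2.58 × 0.3199 = 0.8253 mA.

I ≈ 0.825 mA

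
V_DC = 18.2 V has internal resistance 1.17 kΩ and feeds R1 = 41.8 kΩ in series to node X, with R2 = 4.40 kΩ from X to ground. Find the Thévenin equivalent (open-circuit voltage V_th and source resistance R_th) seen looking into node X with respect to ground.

V_th ≈ 1.69 V, R_th ≈ 3.99 kΩ

R1' = 1.17 + 41.8 = 42.97 kΩ (source resistance + R1).
V_th is the unloaded tap voltage: V_DC · R2/(R1'+R2) = 18.2 × 0.09289 = 1.691 V.
Looking into X with the source shorted: R_th = R1'·R2/(R1'+R2) = 42.97 × 4.40/47.37 = 3.991 kΩ.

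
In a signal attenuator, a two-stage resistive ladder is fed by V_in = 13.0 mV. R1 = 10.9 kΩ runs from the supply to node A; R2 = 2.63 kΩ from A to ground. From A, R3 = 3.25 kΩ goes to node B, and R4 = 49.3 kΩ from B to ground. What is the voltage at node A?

V_A ≈ 2.43 mV

The second stage (R3 + R4 = 52.55 kΩ) loads node A in parallel with R2.
Effective lower resistance at A: R2 ‖ 52.55 = 2.505 kΩ.
V_A = 13.0 × 2.505/(10.9 + 2.505) = 2.429 mV.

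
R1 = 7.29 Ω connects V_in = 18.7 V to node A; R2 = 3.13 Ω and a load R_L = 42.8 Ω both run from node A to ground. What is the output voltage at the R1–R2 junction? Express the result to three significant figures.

R2 ‖ R_L = (3.13 × 42.8)/(3.13 + 42.8) = 2.917 Ω.
Voltage divider with the loaded lower leg: V_out = 18.7 × 2.917/(7.29 + 2.917) = 18.7 × 0.2858 = 5.344 V.
(Unloaded it would be 5.62 V; the load pulls it down.)

V_out ≈ 5.34 V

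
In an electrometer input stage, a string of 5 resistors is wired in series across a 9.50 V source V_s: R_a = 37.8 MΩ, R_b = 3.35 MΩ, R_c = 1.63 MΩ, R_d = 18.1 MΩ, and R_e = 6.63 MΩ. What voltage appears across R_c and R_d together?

V ≈ 2.78 V

Series total: ΣR = 37.8 + 3.35 + 1.63 + 18.1 + 6.63 = 67.51 MΩ.
R_{R_c..R_d} = 1.63 + 18.1 = 19.73 MΩ.
V = V_s · R/ΣR = 9.50 × 0.2923 = 2.776 V.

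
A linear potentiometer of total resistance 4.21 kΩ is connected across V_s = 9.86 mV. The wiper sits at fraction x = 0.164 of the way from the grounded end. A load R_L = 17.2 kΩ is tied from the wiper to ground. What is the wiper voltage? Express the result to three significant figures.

The pot divides into 3.520 kΩ above the wiper and 0.6904 kΩ below.
(x·R_p) ‖ R_L = 0.6638 kΩ.
Loaded-divider output: V_out = 9.86 × 0.1587 = 1.565 mV.
(Unloaded: V_out = x·V_s = 1.62 mV.)

V_out ≈ 1.56 mV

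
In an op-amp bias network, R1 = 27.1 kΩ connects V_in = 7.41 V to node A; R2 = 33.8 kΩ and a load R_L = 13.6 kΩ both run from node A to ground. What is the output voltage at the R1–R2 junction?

V_out ≈ 1.95 V

R2 ‖ R_L = (33.8 × 13.6)/(33.8 + 13.6) = 9.698 kΩ.
Then V_out = V_in · R2'/(R1 + R2') = 7.41 × 9.698/36.80 = 1.953 V.
(Unloaded it would be 4.11 V; the load pulls it down.)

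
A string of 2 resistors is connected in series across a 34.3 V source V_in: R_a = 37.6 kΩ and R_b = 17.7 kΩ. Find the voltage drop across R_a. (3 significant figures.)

Total series resistance ΣR = 37.6 + 17.7 = 55.30 kΩ.
V = V_in · R/ΣR = 34.3 × 0.6799 = 23.32 V.

V ≈ 23.3 V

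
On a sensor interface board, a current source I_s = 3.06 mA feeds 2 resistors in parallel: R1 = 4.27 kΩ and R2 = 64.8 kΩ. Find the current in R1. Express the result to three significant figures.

With just two branches, the current splits inversely with resistance.
I(R1) = 3.06 × 64.8/(4.27 + 64.8) = 3.06 × 0.9382 = 2.871 mA.

I ≈ 2.87 mA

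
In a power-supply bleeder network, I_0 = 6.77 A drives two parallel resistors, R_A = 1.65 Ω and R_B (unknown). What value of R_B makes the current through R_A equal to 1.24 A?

R_B ≈ 0.370 Ω

The fraction through R_A equals R_B/(R_A+R_B).
1.24/6.77 = R_B/(R_A + R_B) → R_B = R_A · (0.1832)/(1 − 0.1832) = 1.65 × 0.2242 = 0.3700 Ω.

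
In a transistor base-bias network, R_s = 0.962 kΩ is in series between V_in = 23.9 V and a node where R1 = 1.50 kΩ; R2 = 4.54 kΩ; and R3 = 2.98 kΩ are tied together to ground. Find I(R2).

Equivalent of the parallel group: R_p = 0.8180 kΩ.
V_A = 23.9 × 0.8180/1.780 = 10.98 V.
I(R2) = V_A / R2 = 10.98/4.54 = 2.419 mA.

I ≈ 2.42 mA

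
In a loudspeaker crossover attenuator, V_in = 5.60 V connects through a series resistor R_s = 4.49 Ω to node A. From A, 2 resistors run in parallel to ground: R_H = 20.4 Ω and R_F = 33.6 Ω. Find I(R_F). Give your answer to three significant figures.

I ≈ 0.123 A

Equivalent of the parallel group: R_p = 12.69 Ω.
Node voltage V_A = V_in · R_p/(R_s + R_p) = 5.60 × 0.7387 = 4.137 V.
Branch current I = V_A/R_F = 4.137/33.6 = 0.1231 A.
(Check via current divider: I_total = 0.3259 A; share G_k/ΣG = 0.3778 → same result.)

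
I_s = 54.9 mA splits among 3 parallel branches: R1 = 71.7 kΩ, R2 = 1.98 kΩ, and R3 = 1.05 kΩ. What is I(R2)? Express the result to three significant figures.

ΣG = 1/71.7 + 1/1.98 + 1/1.05 = 1.471.
Current divider: I(R2) = I_s · G_k/ΣG = 54.9 × (0.5051/1.471) = 54.9 × 0.3432 = 18.84 mA.

I ≈ 18.8 mA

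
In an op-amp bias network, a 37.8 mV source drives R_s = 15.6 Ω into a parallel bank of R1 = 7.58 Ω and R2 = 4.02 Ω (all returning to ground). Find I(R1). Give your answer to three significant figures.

Combine the parallel branches: R_p = (1/7.58 + 1/4.02)⁻¹ = 2.627 Ω.
Node voltage V_A = V_DC · R_p/(R_s + R_p) = 37.8 × 0.1441 = 5.448 mV.
Branch current I = V_A/R1 = 5.448/7.58 = 0.7187 mA.

I ≈ 0.719 mA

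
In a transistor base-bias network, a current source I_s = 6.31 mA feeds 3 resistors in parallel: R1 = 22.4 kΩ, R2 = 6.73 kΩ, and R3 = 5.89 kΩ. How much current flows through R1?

I ≈ 0.776 mA

ΣG = 1/22.4 + 1/6.73 + 1/5.89 = 0.3630.
Current divider: I(R1) = I_s · G_k/ΣG = 6.31 × (0.04464/0.3630) = 6.31 × 0.1230 = 0.7760 mA.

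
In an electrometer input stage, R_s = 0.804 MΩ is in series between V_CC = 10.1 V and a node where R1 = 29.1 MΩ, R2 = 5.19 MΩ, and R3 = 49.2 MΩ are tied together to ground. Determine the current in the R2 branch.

Equivalent of the parallel group: R_p = 4.043 MΩ.
V_A by voltage divider: V_A = 10.1 × 4.043/(0.804 + 4.043) = 8.425 V.
I(R2) = V_A / R2 = 8.425/5.19 = 1.623 µA.
(Check via current divider: I_total = 2.084 µA; share G_k/ΣG = 0.7789 → same result.)

I ≈ 1.62 µA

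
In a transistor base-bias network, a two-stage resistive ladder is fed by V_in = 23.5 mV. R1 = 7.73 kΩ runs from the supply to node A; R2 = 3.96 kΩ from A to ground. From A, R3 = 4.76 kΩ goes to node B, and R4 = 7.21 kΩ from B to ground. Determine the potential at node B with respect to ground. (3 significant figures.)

The second stage (R3 + R4 = 11.97 kΩ) loads node A in parallel with R2.
Effective lower resistance at A: R2 ‖ 11.97 = 2.976 kΩ.
So V_A = 23.5 × 0.2779 = 6.532 mV.
Stage 2 is unloaded, so V_B = V_A · R4/(R3+R4) = 6.532 × 7.21/11.97 = 3.934 mV.

V_B ≈ 3.93 mV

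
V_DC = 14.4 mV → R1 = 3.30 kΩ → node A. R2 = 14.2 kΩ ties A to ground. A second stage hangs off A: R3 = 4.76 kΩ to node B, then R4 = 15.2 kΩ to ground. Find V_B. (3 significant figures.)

The second stage (R3 + R4 = 19.96 kΩ) loads node A in parallel with R2.
R2 ‖ (R3+R4) = 8.297 kΩ.
So V_A = 14.4 × 0.7154 = 10.30 mV.
Stage 2 is unloaded, so V_B = V_A · R4/(R3+R4) = 10.30 × 15.2/19.96 = 7.846 mV.

V_B ≈ 7.85 mV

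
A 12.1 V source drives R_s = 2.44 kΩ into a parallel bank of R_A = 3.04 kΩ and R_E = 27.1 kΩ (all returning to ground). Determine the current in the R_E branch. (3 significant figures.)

I ≈ 0.236 mA

Combine the parallel branches: R_p = (1/3.04 + 1/27.1)⁻¹ = 2.733 kΩ.
V_A by voltage divider: V_A = 12.1 × 2.733/(2.44 + 2.733) = 6.393 V.
Branch current I = V_A/R_E = 6.393/27.1 = 0.2359 mA.
(Equivalently: I_total = 2.339 mA, then current-divider fraction G_k/ΣG = 0.1009.)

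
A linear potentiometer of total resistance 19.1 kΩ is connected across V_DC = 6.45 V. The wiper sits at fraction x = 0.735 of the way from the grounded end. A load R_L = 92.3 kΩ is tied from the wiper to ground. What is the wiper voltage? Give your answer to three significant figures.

V_out ≈ 4.56 V

Lower segment x·R_p = 14.04 kΩ; upper segment (1−x)·R_p = 5.062 kΩ.
(x·R_p) ‖ R_L = 12.19 kΩ.
Then V_out = V_DC · 12.19/(5.062 + 12.19) = 4.557 V.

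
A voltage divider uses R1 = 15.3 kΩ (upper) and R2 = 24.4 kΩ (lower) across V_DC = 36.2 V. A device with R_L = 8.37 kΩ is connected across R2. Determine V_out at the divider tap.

V_out ≈ 10.5 V

The load sits in parallel with R2, giving an effective lower resistance R2' = R2·R_L/(R2+R_L) = 6.232 kΩ.
Now apply the divider: V_out = 36.2 × 0.2894 = 10.48 V.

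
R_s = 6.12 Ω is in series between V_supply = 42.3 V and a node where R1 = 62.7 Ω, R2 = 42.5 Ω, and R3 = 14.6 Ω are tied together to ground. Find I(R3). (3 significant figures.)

I ≈ 1.74 A

Combine the parallel branches: R_p = (1/62.7 + 1/42.5 + 1/14.6)⁻¹ = 9.262 Ω.
V_A = 42.3 × 9.262/15.38 = 25.47 V.
I(R3) = V_A / R3 = 25.47/14.6 = 1.745 A.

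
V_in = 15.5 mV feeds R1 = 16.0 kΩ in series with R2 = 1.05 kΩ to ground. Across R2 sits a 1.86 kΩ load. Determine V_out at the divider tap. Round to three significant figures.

First combine the lower leg with the load: R2 ‖ R_L = 0.6711 kΩ.
Now apply the divider: V_out = 15.5 × 0.04026 = 0.6240 mV.
(Unloaded it would be 0.955 mV; the load pulls it down.)

V_out ≈ 0.624 mV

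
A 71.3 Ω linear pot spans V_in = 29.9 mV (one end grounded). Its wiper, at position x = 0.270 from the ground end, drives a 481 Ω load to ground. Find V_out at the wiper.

Lower segment x·R_p = 19.25 Ω; upper segment (1−x)·R_p = 52.05 Ω.
(x·R_p) ‖ R_L = 18.51 Ω.
V_out = 29.9 × 18.51/(52.05 + 18.51) = 7.844 mV.

V_out ≈ 7.84 mV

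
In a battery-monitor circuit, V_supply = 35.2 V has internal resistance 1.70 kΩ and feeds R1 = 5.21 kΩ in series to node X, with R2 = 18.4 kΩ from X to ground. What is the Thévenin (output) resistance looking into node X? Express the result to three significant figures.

R_th ≈ 5.02 kΩ

R1' = 1.70 + 5.21 = 6.910 kΩ (source resistance + R1).
Zeroing V_supply shorts the top of R1' to ground, so R_th = R1' ‖ R2 = 5.023 kΩ.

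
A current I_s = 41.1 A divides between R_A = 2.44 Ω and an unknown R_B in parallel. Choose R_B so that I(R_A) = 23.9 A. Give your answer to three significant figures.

R_B ≈ 3.39 Ω

In a two-way split, I_A/I_s = R_B/(R_A + R_B).
With f = 0.5815, R_B = R_A · f/(1−f) = 2.44 × 1.390 = 3.390 Ω.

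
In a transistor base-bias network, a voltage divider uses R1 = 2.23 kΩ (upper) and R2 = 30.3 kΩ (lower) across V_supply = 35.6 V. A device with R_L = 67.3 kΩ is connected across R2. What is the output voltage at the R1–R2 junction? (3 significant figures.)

V_out ≈ 32.2 V

First combine the lower leg with the load: R2 ‖ R_L = 20.89 kΩ.
Now apply the divider: V_out = 35.6 × 0.9036 = 32.17 V.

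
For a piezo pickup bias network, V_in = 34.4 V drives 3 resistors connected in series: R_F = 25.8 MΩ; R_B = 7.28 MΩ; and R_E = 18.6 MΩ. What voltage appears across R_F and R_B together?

V ≈ 22.0 V

Series total: ΣR = 25.8 + 7.28 + 18.6 = 51.68 MΩ.
R_{R_F..R_B} = 25.8 + 7.28 = 33.08 MΩ.
By the voltage-divider rule, V = 34.4 × 33.08/51.68 = 22.02 V.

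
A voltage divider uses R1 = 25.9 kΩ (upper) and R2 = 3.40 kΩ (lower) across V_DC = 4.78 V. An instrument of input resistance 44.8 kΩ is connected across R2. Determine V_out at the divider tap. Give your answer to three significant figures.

V_out ≈ 0.520 V

The load sits in parallel with R2, giving an effective lower resistance R2' = R2·R_L/(R2+R_L) = 3.160 kΩ.
Then V_out = V_DC · R2'/(R1 + R2') = 4.78 × 3.160/29.06 = 0.5198 V.
(Unloaded it would be 0.555 V; the load pulls it down.)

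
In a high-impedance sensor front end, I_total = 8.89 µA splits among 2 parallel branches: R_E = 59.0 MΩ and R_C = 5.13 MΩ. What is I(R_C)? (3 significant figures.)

I ≈ 8.18 µA

Two-branch current divider: I_k = I_total · R_other/(R_1 + R_2).
So I = 8.89 × 59.0/64.13 = 8.179 µA.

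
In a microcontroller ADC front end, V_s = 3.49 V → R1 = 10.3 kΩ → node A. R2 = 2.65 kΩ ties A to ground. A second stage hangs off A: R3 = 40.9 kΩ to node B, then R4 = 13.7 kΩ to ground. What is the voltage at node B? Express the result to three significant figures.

V_B ≈ 0.173 V

Node A sees R2 in parallel with the series input of stage 2, R3 + R4 = 54.60 kΩ.
R2 ‖ (R3+R4) = 2.527 kΩ.
So V_A = 3.49 × 0.1970 = 0.6876 V.
Stage 2 is unloaded, so V_B = V_A · R4/(R3+R4) = 0.6876 × 13.7/54.60 = 0.1725 V.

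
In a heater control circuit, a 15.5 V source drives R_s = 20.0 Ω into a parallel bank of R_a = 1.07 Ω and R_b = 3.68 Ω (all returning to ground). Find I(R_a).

I ≈ 0.577 A

Equivalent of the parallel group: R_p = 0.8290 Ω.
Node voltage V_A = V_s · R_p/(R_s + R_p) = 15.5 × 0.03980 = 0.6169 V.
Branch current I = V_A/R_a = 0.6169/1.07 = 0.5765 A.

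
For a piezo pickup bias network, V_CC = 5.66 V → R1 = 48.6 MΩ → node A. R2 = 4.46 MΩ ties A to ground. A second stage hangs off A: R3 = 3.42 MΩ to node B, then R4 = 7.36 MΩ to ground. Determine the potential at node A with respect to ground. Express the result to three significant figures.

The second stage (R3 + R4 = 10.78 MΩ) loads node A in parallel with R2.
R2 ‖ (R3+R4) = 3.155 MΩ.
V_A = 5.66 × 3.155/(48.6 + 3.155) = 0.3450 V.

V_A ≈ 0.345 V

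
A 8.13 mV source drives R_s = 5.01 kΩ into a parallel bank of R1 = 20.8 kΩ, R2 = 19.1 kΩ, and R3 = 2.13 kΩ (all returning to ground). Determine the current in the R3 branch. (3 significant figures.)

I ≈ 0.990 µA

Equivalent of the parallel group: R_p = 1.755 kΩ.
Node voltage V_A = V_supply · R_p/(R_s + R_p) = 8.13 × 0.2594 = 2.109 mV.
I(R3) = V_A / R3 = 2.109/2.13 = 0.9900 µA.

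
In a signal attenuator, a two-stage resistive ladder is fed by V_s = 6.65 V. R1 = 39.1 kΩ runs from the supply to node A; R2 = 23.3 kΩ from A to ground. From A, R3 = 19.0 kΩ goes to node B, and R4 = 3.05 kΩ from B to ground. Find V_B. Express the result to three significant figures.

V_B ≈ 0.207 V

The second stage (R3 + R4 = 22.05 kΩ) loads node A in parallel with R2.
Effective lower resistance at A: R2 ‖ 22.05 = 11.33 kΩ.
V_A = 6.65 × 11.33/(39.1 + 11.33) = 1.494 V.
V_B = V_A × 0.1383 = 0.2066 V.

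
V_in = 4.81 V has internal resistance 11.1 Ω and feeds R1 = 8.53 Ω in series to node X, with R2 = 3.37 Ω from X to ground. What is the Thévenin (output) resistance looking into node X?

R1' = 11.1 + 8.53 = 19.63 Ω (source resistance + R1).
Zeroing V_in shorts the top of R1' to ground, so R_th = R1' ‖ R2 = 2.876 Ω.

R_th ≈ 2.88 Ω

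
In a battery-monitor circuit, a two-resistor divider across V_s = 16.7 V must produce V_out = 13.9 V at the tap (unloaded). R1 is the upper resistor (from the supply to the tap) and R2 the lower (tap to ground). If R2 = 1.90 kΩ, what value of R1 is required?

R1 ≈ 0.383 kΩ

Required fraction k = V_out/V_s = 0.8323.
So R1 = R2 · (V_s/V_out − 1) = 1.90 × (16.7/13.9 − 1) = 1.90 × 0.2014 = 0.3827 kΩ.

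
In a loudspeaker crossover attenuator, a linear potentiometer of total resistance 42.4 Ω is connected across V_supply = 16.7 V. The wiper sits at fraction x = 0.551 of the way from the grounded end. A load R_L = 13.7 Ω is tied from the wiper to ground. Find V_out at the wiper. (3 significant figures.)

V_out ≈ 5.21 V

Split the track: R_lower = x·R_p = 23.36 Ω, R_upper = (1−x)·R_p = 19.04 Ω.
R_L loads the lower segment: effective lower R = 8.636 Ω.
Then V_out = V_supply · 8.636/(19.04 + 8.636) = 5.211 V.
(Unloaded: V_out = x·V_supply = 9.20 V.)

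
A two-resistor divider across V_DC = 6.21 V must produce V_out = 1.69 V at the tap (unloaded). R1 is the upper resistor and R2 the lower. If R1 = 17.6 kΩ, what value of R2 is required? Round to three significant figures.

V_out/V_DC = R2/(R1+R2) = 0.2721.
So R2 = R1 · V_out/(V_DC − V_out) = 17.6 × 1.69/(6.21 − 1.69) = 17.6 × 0.3739 = 6.581 kΩ.

R2 ≈ 6.58 kΩ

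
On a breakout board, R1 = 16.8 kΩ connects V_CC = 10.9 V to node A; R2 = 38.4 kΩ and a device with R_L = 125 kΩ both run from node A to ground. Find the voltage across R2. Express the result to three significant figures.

First combine the lower leg with the load: R2 ‖ R_L = 29.38 kΩ.
Now apply the divider: V_out = 10.9 × 0.6362 = 6.934 V.

V_out ≈ 6.93 V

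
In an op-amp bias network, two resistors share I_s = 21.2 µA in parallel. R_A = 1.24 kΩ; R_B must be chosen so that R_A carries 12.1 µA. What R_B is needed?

In a two-way split, I_A/I_s = R_B/(R_A + R_B).
12.1/21.2 = R_B/(R_A + R_B) → R_B = R_A · (0.5708)/(1 − 0.5708) = 1.24 × 1.330 = 1.649 kΩ.

R_B ≈ 1.65 kΩ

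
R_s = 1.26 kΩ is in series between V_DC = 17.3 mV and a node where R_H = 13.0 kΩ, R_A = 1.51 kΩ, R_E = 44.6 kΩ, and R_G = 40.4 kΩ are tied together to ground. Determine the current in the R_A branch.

Parallel bank: R_p = 1/(1/13.0 + 1/1.51 + 1/44.6 + 1/40.4) = 1.272 kΩ.
V_A = 17.3 × 1.272/2.532 = 8.690 mV.
Branch current I = V_A/R_A = 8.690/1.51 = 5.755 µA.

I ≈ 5.75 µA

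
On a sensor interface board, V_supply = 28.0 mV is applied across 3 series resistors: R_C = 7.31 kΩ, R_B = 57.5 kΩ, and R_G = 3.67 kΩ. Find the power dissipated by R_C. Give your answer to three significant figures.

P ≈ 1.22 nW

ΣR = 68.48 kΩ → I = 28.0/68.48 = 0.4089 µA.
P = I²R = 0.1672 × 7.31 = 1.222 nW.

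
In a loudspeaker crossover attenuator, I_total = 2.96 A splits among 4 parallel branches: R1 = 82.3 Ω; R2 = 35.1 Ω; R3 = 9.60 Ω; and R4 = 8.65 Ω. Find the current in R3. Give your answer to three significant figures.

I ≈ 1.18 A

Total conductance ΣG = 1/82.3 + 1/35.1 + 1/9.60 + 1/8.65 = 0.2604 (units of 1/Ω).
Current divider: I(R3) = I_total · G_k/ΣG = 2.96 × (0.1042/0.2604) = 2.96 × 0.4000 = 1.184 A.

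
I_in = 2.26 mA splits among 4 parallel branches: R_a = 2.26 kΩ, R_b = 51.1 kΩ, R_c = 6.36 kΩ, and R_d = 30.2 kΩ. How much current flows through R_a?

I ≈ 1.53 mA

ΣG = 1/2.26 + 1/51.1 + 1/6.36 + 1/30.2 = 0.6524.
By the current-divider rule, I = I_in · G_k/ΣG = 2.26 × 0.6782 = 1.533 mA.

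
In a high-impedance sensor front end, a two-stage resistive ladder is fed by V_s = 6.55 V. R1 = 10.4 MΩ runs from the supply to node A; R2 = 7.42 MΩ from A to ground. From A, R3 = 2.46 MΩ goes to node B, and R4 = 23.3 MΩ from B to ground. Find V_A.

V_A ≈ 2.33 V

Node A sees R2 in parallel with the series input of stage 2, R3 + R4 = 25.76 MΩ.
Effective lower resistance at A: R2 ‖ 25.76 = 5.761 MΩ.
V_A = 6.55 × 5.761/(10.4 + 5.761) = 2.335 V.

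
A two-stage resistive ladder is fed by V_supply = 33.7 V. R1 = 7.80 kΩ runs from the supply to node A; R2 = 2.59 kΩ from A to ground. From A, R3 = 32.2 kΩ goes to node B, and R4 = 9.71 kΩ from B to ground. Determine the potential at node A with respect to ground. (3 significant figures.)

V_A ≈ 8.03 V

Looking into the second stage from A: R3 + R4 = 41.91 kΩ appears in parallel with R2.
R2 ‖ (R3+R4) = 2.439 kΩ.
So V_A = 33.7 × 0.2382 = 8.028 V.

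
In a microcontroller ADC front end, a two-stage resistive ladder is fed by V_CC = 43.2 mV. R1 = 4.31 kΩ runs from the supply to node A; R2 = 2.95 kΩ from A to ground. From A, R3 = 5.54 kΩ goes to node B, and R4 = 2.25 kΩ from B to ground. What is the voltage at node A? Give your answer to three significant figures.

Node A sees R2 in parallel with the series input of stage 2, R3 + R4 = 7.790 kΩ.
R2 ‖ (R3+R4) = 2.140 kΩ.
First divider: V_A = V_CC · 2.140/(4.31 + 2.140) = 14.33 mV.

V_A ≈ 14.3 mV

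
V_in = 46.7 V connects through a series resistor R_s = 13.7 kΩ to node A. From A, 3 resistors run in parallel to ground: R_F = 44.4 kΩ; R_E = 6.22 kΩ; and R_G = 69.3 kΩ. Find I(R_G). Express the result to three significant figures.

Combine the parallel branches: R_p = (1/44.4 + 1/6.22 + 1/69.3)⁻¹ = 5.058 kΩ.
V_A by voltage divider: V_A = 46.7 × 5.058/(13.7 + 5.058) = 12.59 V.
I(R_G) = V_A / R_G = 12.59/69.3 = 0.1817 mA.

I ≈ 0.182 mA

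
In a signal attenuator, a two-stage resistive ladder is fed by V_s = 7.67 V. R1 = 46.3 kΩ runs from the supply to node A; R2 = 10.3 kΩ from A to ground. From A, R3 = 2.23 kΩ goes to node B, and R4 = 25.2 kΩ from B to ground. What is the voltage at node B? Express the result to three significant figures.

Node A sees R2 in parallel with the series input of stage 2, R3 + R4 = 27.43 kΩ.
Effective lower resistance at A: R2 ‖ 27.43 = 7.488 kΩ.
So V_A = 7.67 × 0.1392 = 1.068 V.
Then the unloaded second divider: V_B = V_A × R4/(R3+R4) = 1.068 × 0.9187 = 0.9810 V.

V_B ≈ 0.981 V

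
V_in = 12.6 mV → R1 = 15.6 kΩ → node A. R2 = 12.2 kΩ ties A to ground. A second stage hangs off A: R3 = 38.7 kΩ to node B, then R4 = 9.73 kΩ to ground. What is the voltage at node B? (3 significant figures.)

V_B ≈ 0.973 mV

The second stage (R3 + R4 = 48.43 kΩ) loads node A in parallel with R2.
Effective lower resistance at A: R2 ‖ 48.43 = 9.745 kΩ.
First divider: V_A = V_in · 9.745/(15.6 + 9.745) = 4.845 mV.
Then the unloaded second divider: V_B = V_A × R4/(R3+R4) = 4.845 × 0.2009 = 0.9733 mV.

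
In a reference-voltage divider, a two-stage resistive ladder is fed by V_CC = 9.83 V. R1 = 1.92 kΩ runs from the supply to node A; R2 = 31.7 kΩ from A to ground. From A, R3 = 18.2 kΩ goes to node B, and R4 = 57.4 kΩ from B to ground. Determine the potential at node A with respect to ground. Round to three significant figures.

V_A ≈ 9.05 V

Node A sees R2 in parallel with the series input of stage 2, R3 + R4 = 75.60 kΩ.
Effective lower resistance at A: R2 ‖ 75.60 = 22.33 kΩ.
V_A = 9.83 × 22.33/(1.92 + 22.33) = 9.052 V.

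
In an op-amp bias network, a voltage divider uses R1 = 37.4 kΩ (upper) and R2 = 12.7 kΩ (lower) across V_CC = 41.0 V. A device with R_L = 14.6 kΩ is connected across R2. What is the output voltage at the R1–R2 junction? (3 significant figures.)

V_out ≈ 6.30 V

R2 ‖ R_L = (12.7 × 14.6)/(12.7 + 14.6) = 6.792 kΩ.
Now apply the divider: V_out = 41.0 × 0.1537 = 6.301 V.
(Unloaded it would be 10.4 V; the load pulls it down.)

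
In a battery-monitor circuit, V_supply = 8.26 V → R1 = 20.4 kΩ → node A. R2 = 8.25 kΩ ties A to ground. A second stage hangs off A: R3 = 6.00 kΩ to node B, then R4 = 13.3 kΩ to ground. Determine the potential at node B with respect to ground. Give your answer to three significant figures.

Node A sees R2 in parallel with the series input of stage 2, R3 + R4 = 19.30 kΩ.
Effective lower resistance at A: R2 ‖ 19.30 = 5.779 kΩ.
So V_A = 8.26 × 0.2208 = 1.824 V.
Stage 2 is unloaded, so V_B = V_A · R4/(R3+R4) = 1.824 × 13.3/19.30 = 1.257 V.

V_B ≈ 1.26 V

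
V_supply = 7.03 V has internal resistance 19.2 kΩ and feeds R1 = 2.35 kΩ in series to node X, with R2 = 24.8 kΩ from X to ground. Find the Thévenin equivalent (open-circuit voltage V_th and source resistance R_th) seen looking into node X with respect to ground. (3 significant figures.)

V_th ≈ 3.76 V, R_th ≈ 11.5 kΩ

R1' = 19.2 + 2.35 = 21.55 kΩ (source resistance + R1).
V_th is the unloaded tap voltage: V_supply · R2/(R1'+R2) = 7.03 × 0.5351 = 3.761 V.
Zeroing V_supply shorts the top of R1' to ground, so R_th = R1' ‖ R2 = 11.53 kΩ.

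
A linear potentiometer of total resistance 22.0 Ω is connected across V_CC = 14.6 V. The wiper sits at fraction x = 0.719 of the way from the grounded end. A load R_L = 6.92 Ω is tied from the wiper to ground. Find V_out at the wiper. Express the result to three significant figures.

The pot divides into 6.182 Ω above the wiper and 15.82 Ω below.
R_L loads the lower segment: effective lower R = 4.814 Ω.
Loaded-divider output: V_out = 14.6 × 0.4378 = 6.392 V.

V_out ≈ 6.39 V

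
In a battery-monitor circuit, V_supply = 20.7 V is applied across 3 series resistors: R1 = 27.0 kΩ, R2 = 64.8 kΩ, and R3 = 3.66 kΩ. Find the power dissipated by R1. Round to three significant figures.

P ≈ 1.27 mW

Series current I = V_supply/ΣR = 20.7/95.46 = 0.2168 mA.
P = I²R = 0.04702 × 27.0 = 1.270 mW.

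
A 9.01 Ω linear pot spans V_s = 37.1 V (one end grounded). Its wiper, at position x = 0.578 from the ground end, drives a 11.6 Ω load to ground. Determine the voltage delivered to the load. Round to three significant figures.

The pot divides into 3.802 Ω above the wiper and 5.208 Ω below.
(x·R_p) ‖ R_L = 3.594 Ω.
Loaded-divider output: V_out = 37.1 × 0.4859 = 18.03 V.

V_out ≈ 18.0 V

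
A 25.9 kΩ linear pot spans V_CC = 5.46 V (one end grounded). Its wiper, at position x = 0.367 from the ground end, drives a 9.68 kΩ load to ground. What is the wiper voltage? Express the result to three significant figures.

Split the track: R_lower = x·R_p = 9.505 kΩ, R_upper = (1−x)·R_p = 16.39 kΩ.
(x·R_p) ‖ R_L = 4.796 kΩ.
Then V_out = V_CC · 4.796/(16.39 + 4.796) = 1.236 V.
(Unloaded: V_out = x·V_CC = 2.00 V.)

V_out ≈ 1.24 V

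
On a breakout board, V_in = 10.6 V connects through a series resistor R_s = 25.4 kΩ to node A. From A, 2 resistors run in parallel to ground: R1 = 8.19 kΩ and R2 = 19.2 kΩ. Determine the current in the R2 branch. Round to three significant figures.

I ≈ 0.102 mA

Parallel bank: R_p = 1/(1/8.19 + 1/19.2) = 5.741 kΩ.
V_A by voltage divider: V_A = 10.6 × 5.741/(25.4 + 5.741) = 1.954 V.
Branch current I = V_A/R2 = 1.954/19.2 = 0.1018 mA.
(Equivalently: I_total = 0.3404 mA, then current-divider fraction G_k/ΣG = 0.2990.)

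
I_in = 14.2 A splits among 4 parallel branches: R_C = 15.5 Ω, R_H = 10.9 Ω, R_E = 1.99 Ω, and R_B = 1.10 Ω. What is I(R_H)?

Conductances: ΣG = 1/15.5 + 1/10.9 + 1/1.99 + 1/1.10 = 1.568 (1/Ω).
By the current-divider rule, I = I_in · G_k/ΣG = 14.2 × 0.05851 = 0.8309 A.

I ≈ 0.831 A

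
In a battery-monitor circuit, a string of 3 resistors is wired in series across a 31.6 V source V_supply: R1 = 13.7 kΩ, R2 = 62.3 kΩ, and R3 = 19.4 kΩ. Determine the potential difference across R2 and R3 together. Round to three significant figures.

Total series resistance ΣR = 13.7 + 62.3 + 19.4 = 95.40 kΩ.
R_{R2..R3} = 62.3 + 19.4 = 81.70 kΩ.
By the voltage-divider rule, V = 31.6 × 81.70/95.40 = 27.06 V.

V ≈ 27.1 V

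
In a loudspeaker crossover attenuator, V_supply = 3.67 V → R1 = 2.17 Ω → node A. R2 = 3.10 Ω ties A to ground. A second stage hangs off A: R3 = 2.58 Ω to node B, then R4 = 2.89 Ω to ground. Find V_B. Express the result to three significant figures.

The second stage (R3 + R4 = 5.470 Ω) loads node A in parallel with R2.
R2 ‖ (R3+R4) = 1.979 Ω.
First divider: V_A = V_supply · 1.979/(2.17 + 1.979) = 1.750 V.
Stage 2 is unloaded, so V_B = V_A · R4/(R3+R4) = 1.750 × 2.89/5.470 = 0.9248 V.

V_B ≈ 0.925 V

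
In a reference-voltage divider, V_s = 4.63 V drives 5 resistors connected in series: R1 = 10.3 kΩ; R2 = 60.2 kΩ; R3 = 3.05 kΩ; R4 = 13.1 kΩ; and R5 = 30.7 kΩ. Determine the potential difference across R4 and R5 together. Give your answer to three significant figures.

V ≈ 1.73 V

Total series resistance ΣR = 10.3 + 60.2 + 3.05 + 13.1 + 30.7 = 117.4 kΩ.
R_{R4..R5} = 13.1 + 30.7 = 43.80 kΩ.
V = V_s · R/ΣR = 4.63 × 0.3732 = 1.728 V.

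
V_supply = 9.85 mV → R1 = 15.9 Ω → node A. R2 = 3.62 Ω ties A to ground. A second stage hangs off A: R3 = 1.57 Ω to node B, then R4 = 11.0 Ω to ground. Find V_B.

V_B ≈ 1.29 mV

Node A sees R2 in parallel with the series input of stage 2, R3 + R4 = 12.57 Ω.
R2 ‖ (R3+R4) = 2.811 Ω.
First divider: V_A = V_supply · 2.811/(15.9 + 2.811) = 1.480 mV.
Then the unloaded second divider: V_B = V_A × R4/(R3+R4) = 1.480 × 0.8751 = 1.295 mV.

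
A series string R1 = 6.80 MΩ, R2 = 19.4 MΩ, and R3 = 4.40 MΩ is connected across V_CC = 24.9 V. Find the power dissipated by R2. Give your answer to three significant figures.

The common current is I = 24.9/30.60 = 0.8137 µA.
P(R2) = I²·R2 = (0.8137)² × 19.4 = 12.85 µW.

P ≈ 12.8 µW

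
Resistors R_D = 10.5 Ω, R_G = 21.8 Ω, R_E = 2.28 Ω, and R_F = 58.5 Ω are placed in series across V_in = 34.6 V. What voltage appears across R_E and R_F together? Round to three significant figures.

V ≈ 22.6 V

Series total: ΣR = 10.5 + 21.8 + 2.28 + 58.5 = 93.08 Ω.
R_{R_E..R_F} = 2.28 + 58.5 = 60.78 Ω.
Voltage divider: V = V_in · (60.78 / 93.08) = 34.6 × 0.6530 = 22.59 V.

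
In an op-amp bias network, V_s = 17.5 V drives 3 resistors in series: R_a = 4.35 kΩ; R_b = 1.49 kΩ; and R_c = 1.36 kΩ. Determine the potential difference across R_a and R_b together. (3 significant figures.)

ΣR = 4.35 + 1.49 + 1.36 = 7.200 kΩ.
R_{R_a..R_b} = 4.35 + 1.49 = 5.840 kΩ.
By the voltage-divider rule, V = 17.5 × 5.840/7.200 = 14.19 V.

V ≈ 14.2 V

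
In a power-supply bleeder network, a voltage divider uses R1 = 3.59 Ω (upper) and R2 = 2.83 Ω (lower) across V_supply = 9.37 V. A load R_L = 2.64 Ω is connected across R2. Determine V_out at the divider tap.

V_out ≈ 2.58 V

R2 ‖ R_L = (2.83 × 2.64)/(2.83 + 2.64) = 1.366 Ω.
Now apply the divider: V_out = 9.37 × 0.2756 = 2.582 V.
(Unloaded it would be 4.13 V; the load pulls it down.)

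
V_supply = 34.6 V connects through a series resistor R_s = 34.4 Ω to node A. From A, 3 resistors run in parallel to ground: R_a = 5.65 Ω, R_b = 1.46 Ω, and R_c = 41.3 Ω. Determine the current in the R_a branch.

I ≈ 0.195 A

Combine the parallel branches: R_p = (1/5.65 + 1/1.46 + 1/41.3)⁻¹ = 1.128 Ω.
V_A by voltage divider: V_A = 34.6 × 1.128/(34.4 + 1.128) = 1.099 V.
Branch current I = V_A/R_a = 1.099/5.65 = 0.1945 A.
(Check via current divider: I_total = 0.9739 A; share G_k/ΣG = 0.1997 → same result.)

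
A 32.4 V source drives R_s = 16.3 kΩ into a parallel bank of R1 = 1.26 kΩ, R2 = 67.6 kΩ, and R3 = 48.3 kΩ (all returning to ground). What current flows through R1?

I ≈ 1.77 mA

Equivalent of the parallel group: R_p = 1.206 kΩ.
Node voltage V_A = V_CC · R_p/(R_s + R_p) = 32.4 × 0.06889 = 2.232 V.
Branch current I = V_A/R1 = 2.232/1.26 = 1.772 mA.
(Check via current divider: I_total = 1.851 mA; share G_k/ΣG = 0.9572 → same result.)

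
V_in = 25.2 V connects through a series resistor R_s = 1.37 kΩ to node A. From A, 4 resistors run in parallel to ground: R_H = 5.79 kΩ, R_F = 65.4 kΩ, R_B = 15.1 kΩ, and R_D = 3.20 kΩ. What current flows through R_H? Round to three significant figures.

I ≈ 2.45 mA

Equivalent of the parallel group: R_p = 1.765 kΩ.
V_A by voltage divider: V_A = 25.2 × 1.765/(1.37 + 1.765) = 14.19 V.
I(R_H) = V_A / R_H = 14.19/5.79 = 2.450 mA.
(Check via current divider: I_total = 8.040 mA; share G_k/ΣG = 0.3048 → same result.)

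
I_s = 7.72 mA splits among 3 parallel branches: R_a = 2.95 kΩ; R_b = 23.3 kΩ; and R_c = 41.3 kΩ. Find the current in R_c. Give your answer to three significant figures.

I ≈ 0.460 mA

Conductances: ΣG = 1/2.95 + 1/23.3 + 1/41.3 = 0.4061 (1/kΩ).
Current divider: I(R_c) = I_s · G_k/ΣG = 7.72 × (0.02421/0.4061) = 7.72 × 0.05962 = 0.4603 mA.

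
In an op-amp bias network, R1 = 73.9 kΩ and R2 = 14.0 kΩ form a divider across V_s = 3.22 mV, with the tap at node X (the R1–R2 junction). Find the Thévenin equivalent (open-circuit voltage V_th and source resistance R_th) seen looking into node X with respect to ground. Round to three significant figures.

Open-circuit (no load on X): V_th = V_s · R2/(R1 + R2) = 3.22 × 14.0/(73.90 + 14.0) = 0.5129 mV.
Looking into X with the source shorted: R_th = R1·R2/(R1+R2) = 73.90 × 14.0/87.90 = 11.77 kΩ.

V_th ≈ 0.513 mV, R_th ≈ 11.8 kΩ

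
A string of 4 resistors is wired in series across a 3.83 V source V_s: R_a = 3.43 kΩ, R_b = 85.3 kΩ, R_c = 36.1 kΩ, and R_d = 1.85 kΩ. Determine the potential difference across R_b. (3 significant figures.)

ΣR = 3.43 + 85.3 + 36.1 + 1.85 = 126.7 kΩ.
By the voltage-divider rule, V = 3.83 × 85.30/126.7 = 2.579 V.

V ≈ 2.58 V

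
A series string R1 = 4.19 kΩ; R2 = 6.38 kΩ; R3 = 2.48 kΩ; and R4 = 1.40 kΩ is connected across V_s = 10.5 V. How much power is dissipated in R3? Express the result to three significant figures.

P ≈ 1.31 mW

The common current is I = 10.5/14.45 = 0.7266 mA.
V(R3) = I·R = 1.802 V; P = V·I = 1.802 × 0.7266 = 1.309 mW.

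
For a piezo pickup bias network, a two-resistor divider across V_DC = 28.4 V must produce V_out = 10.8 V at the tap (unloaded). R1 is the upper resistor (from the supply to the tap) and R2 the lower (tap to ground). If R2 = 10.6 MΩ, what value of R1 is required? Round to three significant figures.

R1 ≈ 17.3 MΩ

Required fraction k = V_out/V_DC = 0.3803.
So R1 = R2 · (V_DC/V_out − 1) = 10.6 × (28.4/10.8 − 1) = 10.6 × 1.630 = 17.27 MΩ.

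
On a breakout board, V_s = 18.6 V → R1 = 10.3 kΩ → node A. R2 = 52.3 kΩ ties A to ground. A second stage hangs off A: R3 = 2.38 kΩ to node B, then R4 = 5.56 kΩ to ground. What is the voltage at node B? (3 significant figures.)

V_B ≈ 5.22 V

The second stage (R3 + R4 = 7.940 kΩ) loads node A in parallel with R2.
Effective lower resistance at A: R2 ‖ 7.940 = 6.893 kΩ.
First divider: V_A = V_s · 6.893/(10.3 + 6.893) = 7.457 V.
V_B = V_A × 0.7003 = 5.222 V.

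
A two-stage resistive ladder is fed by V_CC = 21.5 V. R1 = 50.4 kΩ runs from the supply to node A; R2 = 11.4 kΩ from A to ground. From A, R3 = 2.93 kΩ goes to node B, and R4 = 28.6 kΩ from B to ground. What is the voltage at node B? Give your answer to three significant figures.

Looking into the second stage from A: R3 + R4 = 31.53 kΩ appears in parallel with R2.
R2 ‖ (R3+R4) = 8.373 kΩ.
So V_A = 21.5 × 0.1425 = 3.063 V.
V_B = V_A × 0.9071 = 2.778 V.

V_B ≈ 2.78 V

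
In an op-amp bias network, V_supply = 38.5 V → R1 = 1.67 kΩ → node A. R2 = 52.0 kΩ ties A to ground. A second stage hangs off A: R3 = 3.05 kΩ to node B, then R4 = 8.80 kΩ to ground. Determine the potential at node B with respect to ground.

V_B ≈ 24.4 V

Looking into the second stage from A: R3 + R4 = 11.85 kΩ appears in parallel with R2.
Effective lower resistance at A: R2 ‖ 11.85 = 9.651 kΩ.
So V_A = 38.5 × 0.8525 = 32.82 V.
Stage 2 is unloaded, so V_B = V_A · R4/(R3+R4) = 32.82 × 8.80/11.85 = 24.37 V.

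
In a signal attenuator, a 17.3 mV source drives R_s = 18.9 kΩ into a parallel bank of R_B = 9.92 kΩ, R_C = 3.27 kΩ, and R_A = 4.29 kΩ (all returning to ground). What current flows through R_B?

Equivalent of the parallel group: R_p = 1.563 kΩ.
V_A by voltage divider: V_A = 17.3 × 1.563/(18.9 + 1.563) = 1.322 mV.
Branch current I = V_A/R_B = 1.322/9.92 = 0.1332 µA.

I ≈ 0.133 µA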